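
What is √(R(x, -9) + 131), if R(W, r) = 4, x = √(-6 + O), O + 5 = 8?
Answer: 3*√15 ≈ 11.619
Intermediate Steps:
O = 3 (O = -5 + 8 = 3)
x = I*√3 (x = √(-6 + 3) = √(-3) = I*√3 ≈ 1.732*I)
√(R(x, -9) + 131) = √(4 + 131) = √135 = 3*√15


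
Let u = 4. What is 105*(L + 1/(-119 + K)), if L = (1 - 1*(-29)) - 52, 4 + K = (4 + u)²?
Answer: -136395/59 ≈ -2311.8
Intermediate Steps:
K = 60 (K = -4 + (4 + 4)² = -4 + 8² = -4 + 64 = 60)
L = -22 (L = (1 + 29) - 52 = 30 - 52 = -22)
105*(L + 1/(-119 + K)) = 105*(-22 + 1/(-119 + 60)) = 105*(-22 + 1/(-59)) = 105*(-22 - 1/59) = 105*(-1299/59) = -136395/59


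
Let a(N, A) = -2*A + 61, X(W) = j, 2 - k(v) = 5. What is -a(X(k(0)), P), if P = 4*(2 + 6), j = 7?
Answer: 3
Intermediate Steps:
k(v) = -3 (k(v) = 2 - 1*5 = 2 - 5 = -3)
X(W) = 7
P = 32 (P = 4*8 = 32)
a(N, A) = 61 - 2*A
-a(X(k(0)), P) = -(61 - 2*32) = -(61 - 64) = -1*(-3) = 3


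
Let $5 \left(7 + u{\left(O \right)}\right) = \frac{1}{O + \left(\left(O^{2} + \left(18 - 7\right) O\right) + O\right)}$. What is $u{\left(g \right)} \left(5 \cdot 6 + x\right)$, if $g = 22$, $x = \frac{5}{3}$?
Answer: $- \frac{170677}{770} \approx -221.66$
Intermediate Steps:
$x = \frac{5}{3}$ ($x = 5 \cdot \frac{1}{3} = \frac{5}{3} \approx 1.6667$)
$u{\left(O \right)} = -7 + \frac{1}{5 \left(O^{2} + 13 O\right)}$ ($u{\left(O \right)} = -7 + \frac{1}{5 \left(O + \left(\left(O^{2} + \left(18 - 7\right) O\right) + O\right)\right)} = -7 + \frac{1}{5 \left(O + \left(\left(O^{2} + 11 O\right) + O\right)\right)} = -7 + \frac{1}{5 \left(O + \left(O^{2} + 12 O\right)\right)} = -7 + \frac{1}{5 \left(O^{2} + 13 O\right)}$)
$u{\left(g \right)} \left(5 \cdot 6 + x\right) = \frac{1 - 10010 - 35 \cdot 22^{2}}{5 \cdot 22 \left(13 + 22\right)} \left(5 \cdot 6 + \frac{5}{3}\right) = \frac{1}{5} \cdot \frac{1}{22} \cdot \frac{1}{35} \left(1 - 10010 - 16940\right) \left(30 + \frac{5}{3}\right) = \frac{1}{5} \cdot \frac{1}{22} \cdot \frac{1}{35} \left(1 - 10010 - 16940\right) \frac{95}{3} = \frac{1}{5} \cdot \frac{1}{22} \cdot \frac{1}{35} \left(-26949\right) \frac{95}{3} = \left(- \frac{26949}{3850}\right) \frac{95}{3} = - \frac{170677}{770}$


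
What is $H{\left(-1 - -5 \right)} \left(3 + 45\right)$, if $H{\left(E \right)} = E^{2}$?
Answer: $768$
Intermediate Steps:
$H{\left(-1 - -5 \right)} \left(3 + 45\right) = \left(-1 - -5\right)^{2} \left(3 + 45\right) = \left(-1 + 5\right)^{2} \cdot 48 = 4^{2} \cdot 48 = 16 \cdot 48 = 768$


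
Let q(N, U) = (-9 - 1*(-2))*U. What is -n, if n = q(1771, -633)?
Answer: -4431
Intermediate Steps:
q(N, U) = -7*U (q(N, U) = (-9 + 2)*U = -7*U)
n = 4431 (n = -7*(-633) = 4431)
-n = -1*4431 = -4431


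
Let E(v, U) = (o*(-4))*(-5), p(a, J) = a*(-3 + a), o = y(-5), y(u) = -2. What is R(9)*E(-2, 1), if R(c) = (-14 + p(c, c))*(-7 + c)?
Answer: -3200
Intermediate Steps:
o = -2
E(v, U) = -40 (E(v, U) = -2*(-4)*(-5) = 8*(-5) = -40)
R(c) = (-14 + c*(-3 + c))*(-7 + c)
R(9)*E(-2, 1) = (98 + 9³ - 10*9² + 7*9)*(-40) = (98 + 729 - 10*81 + 63)*(-40) = (98 + 729 - 810 + 63)*(-40) = 80*(-40) = -3200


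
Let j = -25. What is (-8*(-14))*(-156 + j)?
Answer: -20272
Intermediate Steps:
(-8*(-14))*(-156 + j) = (-8*(-14))*(-156 - 25) = 112*(-181) = -20272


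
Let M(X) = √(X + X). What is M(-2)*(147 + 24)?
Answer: 342*I ≈ 342.0*I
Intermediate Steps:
M(X) = √2*√X (M(X) = √(2*X) = √2*√X)
M(-2)*(147 + 24) = (√2*√(-2))*(147 + 24) = (√2*(I*√2))*171 = (2*I)*171 = 342*I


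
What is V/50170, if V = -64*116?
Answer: -128/865 ≈ -0.14798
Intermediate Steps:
V = -7424
V/50170 = -7424/50170 = -7424*1/50170 = -128/865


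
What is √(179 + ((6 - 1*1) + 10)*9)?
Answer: √314 ≈ 17.720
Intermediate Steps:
√(179 + ((6 - 1*1) + 10)*9) = √(179 + ((6 - 1) + 10)*9) = √(179 + (5 + 10)*9) = √(179 + 15*9) = √(179 + 135) = √314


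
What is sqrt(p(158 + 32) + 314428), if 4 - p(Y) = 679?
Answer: 11*sqrt(2593) ≈ 560.14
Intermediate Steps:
p(Y) = -675 (p(Y) = 4 - 1*679 = 4 - 679 = -675)
sqrt(p(158 + 32) + 314428) = sqrt(-675 + 314428) = sqrt(313753) = 11*sqrt(2593)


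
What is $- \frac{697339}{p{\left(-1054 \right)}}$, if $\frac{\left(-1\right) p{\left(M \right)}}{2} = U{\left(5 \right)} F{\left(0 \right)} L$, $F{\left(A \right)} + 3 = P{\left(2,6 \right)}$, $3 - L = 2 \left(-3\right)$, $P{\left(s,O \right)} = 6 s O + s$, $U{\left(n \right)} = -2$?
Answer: $- \frac{697339}{2556} \approx -272.82$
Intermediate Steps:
$P{\left(s,O \right)} = s + 6 O s$ ($P{\left(s,O \right)} = 6 O s + s = s + 6 O s$)
$L = 9$ ($L = 3 - 2 \left(-3\right) = 3 - -6 = 3 + 6 = 9$)
$F{\left(A \right)} = 71$ ($F{\left(A \right)} = -3 + 2 \left(1 + 6 \cdot 6\right) = -3 + 2 \left(1 + 36\right) = -3 + 2 \cdot 37 = -3 + 74 = 71$)
$p{\left(M \right)} = 2556$ ($p{\left(M \right)} = - 2 \left(-2\right) 71 \cdot 9 = - 2 \left(\left(-142\right) 9\right) = \left(-2\right) \left(-1278\right) = 2556$)
$- \frac{697339}{p{\left(-1054 \right)}} = - \frac{697339}{2556}$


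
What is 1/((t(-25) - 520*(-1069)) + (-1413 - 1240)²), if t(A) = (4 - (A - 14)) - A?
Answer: 1/7594357 ≈ 1.3168e-7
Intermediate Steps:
t(A) = 18 - 2*A (t(A) = (4 - (-14 + A)) - A = (4 + (14 - A)) - A = (18 - A) - A = 18 - 2*A)
1/((t(-25) - 520*(-1069)) + (-1413 - 1240)²) = 1/(((18 - 2*(-25)) - 520*(-1069)) + (-1413 - 1240)²) = 1/(((18 + 50) + 555880) + (-2653)²) = 1/((68 + 555880) + 7038409) = 1/(555948 + 7038409) = 1/7594357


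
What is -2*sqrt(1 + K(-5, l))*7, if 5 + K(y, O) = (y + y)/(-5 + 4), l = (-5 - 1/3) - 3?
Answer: -14*sqrt(6) ≈ -34.293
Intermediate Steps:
l = -25/3 (l = (-5 - 1*1/3) - 3 = (-5 - 1/3) - 3 = -16/3 - 3 = -25/3 ≈ -8.3333)
K(y, O) = -5 - 2*y (K(y, O) = -5 + (y + y)/(-5 + 4) = -5 + (2*y)/(-1) = -5 + (2*y)*(-1) = -5 - 2*y)
-2*sqrt(1 + K(-5, l))*7 = -2*sqrt(1 + (-5 - 2*(-5)))*7 = -2*sqrt(1 + (-5 + 10))*7 = -2*sqrt(1 + 5)*7 = -2*sqrt(6)*7 = -14*sqrt(6)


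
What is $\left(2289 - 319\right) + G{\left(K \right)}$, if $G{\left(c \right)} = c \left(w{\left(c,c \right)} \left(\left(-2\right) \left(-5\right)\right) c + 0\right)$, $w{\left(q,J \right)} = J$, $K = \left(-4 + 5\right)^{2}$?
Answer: $1980$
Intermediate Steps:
$K = 1$ ($K = 1^{2} = 1$)
$G{\left(c \right)} = 10 c^{3}$ ($G{\left(c \right)} = c \left(c \left(\left(-2\right) \left(-5\right)\right) c + 0\right) = c \left(c 10 c + 0\right) = c \left(10 c c + 0\right) = c \left(10 c^{2} + 0\right) = c 10 c^{2} = 10 c^{3}$)
$\left(2289 - 319\right) + G{\left(K \right)} = \left(2289 - 319\right) + 10 \cdot 1^{3} = 1970 + 10 \cdot 1 = 1970 + 10 = 1980$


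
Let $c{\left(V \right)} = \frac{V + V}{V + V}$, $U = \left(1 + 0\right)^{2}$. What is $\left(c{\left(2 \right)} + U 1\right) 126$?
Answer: $252$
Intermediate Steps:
$U = 1$ ($U = 1^{2} = 1$)
$c{\left(V \right)} = 1$ ($c{\left(V \right)} = \frac{2 V}{2 V} = 2 V \frac{1}{2 V} = 1$)
$\left(c{\left(2 \right)} + U 1\right) 126 = \left(1 + 1 \cdot 1\right) 126 = \left(1 + 1\right) 126 = 2 \cdot 126 = 252$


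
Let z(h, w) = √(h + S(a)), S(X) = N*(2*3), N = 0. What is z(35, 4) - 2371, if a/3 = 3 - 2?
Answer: -2371 + √35 ≈ -2365.1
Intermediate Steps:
a = 3 (a = 3*(3 - 2) = 3*1 = 3)
S(X) = 0 (S(X) = 0*(2*3) = 0*6 = 0)
z(h, w) = √h (z(h, w) = √(h + 0) = √h)
z(35, 4) - 2371 = √35 - 2371 = -2371 + √35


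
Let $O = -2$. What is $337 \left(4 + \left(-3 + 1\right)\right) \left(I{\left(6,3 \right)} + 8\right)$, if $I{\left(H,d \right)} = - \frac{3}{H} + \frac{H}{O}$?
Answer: $3033$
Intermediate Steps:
$I{\left(H,d \right)} = - \frac{3}{H} - \frac{H}{2}$ ($I{\left(H,d \right)} = - \frac{3}{H} + \frac{H}{-2} = - \frac{3}{H} + H \left(- \frac{1}{2}\right) = - \frac{3}{H} - \frac{H}{2}$)
$337 \left(4 + \left(-3 + 1\right)\right) \left(I{\left(6,3 \right)} + 8\right) = 337 \left(4 + \left(-3 + 1\right)\right) \left(\left(- \frac{3}{6} - 3\right) + 8\right) = 337 \left(4 - 2\right) \left(\left(\left(-3\right) \frac{1}{6} - 3\right) + 8\right) = 337 \cdot 2 \left(\left(- \frac{1}{2} - 3\right) + 8\right) = 337 \cdot 2 \left(- \frac{7}{2} + 8\right) = 337 \cdot 2 \cdot \frac{9}{2} = 337 \cdot 9 = 3033$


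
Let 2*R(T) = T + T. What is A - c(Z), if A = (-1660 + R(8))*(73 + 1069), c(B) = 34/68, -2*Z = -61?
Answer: -3773169/2 ≈ -1.8866e+6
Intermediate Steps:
Z = 61/2 (Z = -½*(-61) = 61/2 ≈ 30.500)
c(B) = ½ (c(B) = 34*(1/68) = ½)
R(T) = T (R(T) = (T + T)/2 = (2*T)/2 = T)
A = -1886584 (A = (-1660 + 8)*(73 + 1069) = -1652*1142 = -1886584)
A - c(Z) = -1886584 - 1*½ = -1886584 - ½ = -3773169/2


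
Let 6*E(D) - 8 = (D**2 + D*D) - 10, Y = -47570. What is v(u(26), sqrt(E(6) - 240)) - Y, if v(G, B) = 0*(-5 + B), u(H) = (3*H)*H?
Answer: 47570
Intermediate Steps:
E(D) = -1/3 + D**2/3 (E(D) = 4/3 + ((D**2 + D*D) - 10)/6 = 4/3 + ((D**2 + D**2) - 10)/6 = 4/3 + (2*D**2 - 10)/6 = 4/3 + (-10 + 2*D**2)/6 = 4/3 + (-5/3 + D**2/3) = -1/3 + D**2/3)
u(H) = 3*H**2
v(G, B) = 0
v(u(26), sqrt(E(6) - 240)) - Y = 0 - 1*(-47570) = 0 + 47570 = 47570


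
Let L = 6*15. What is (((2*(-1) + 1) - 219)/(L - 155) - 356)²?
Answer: 21013056/169 ≈ 1.2434e+5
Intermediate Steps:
L = 90
(((2*(-1) + 1) - 219)/(L - 155) - 356)² = (((2*(-1) + 1) - 219)/(90 - 155) - 356)² = (((-2 + 1) - 219)/(-65) - 356)² = ((-1 - 219)*(-1/65) - 356)² = (-220*(-1/65) - 356)² = (44/13 - 356)² = (-4584/13)² = 21013056/169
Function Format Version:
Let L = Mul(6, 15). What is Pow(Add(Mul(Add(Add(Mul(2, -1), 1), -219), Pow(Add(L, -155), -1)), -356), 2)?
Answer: Rational(21013056, 169) ≈ 1.2434e+5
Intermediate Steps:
L = 90
Pow(Add(Mul(Add(Add(Mul(2, -1), 1), -219), Pow(Add(L, -155), -1)), -356), 2) = Pow(Add(Mul(Add(Add(Mul(2, -1), 1), -219), Pow(Add(90, -155), -1)), -356), 2) = Pow(Add(Mul(Add(Add(-2, 1), -219), Pow(-65, -1)), -356), 2) = Pow(Add(Mul(Add(-1, -219), Rational(-1, 65)), -356), 2) = Pow(Add(Mul(-220, Rational(-1, 65)), -356), 2) = Pow(Add(Rational(44, 13), -356), 2) = Pow(Rational(-4584, 13), 2) = Rational(21013056, 169)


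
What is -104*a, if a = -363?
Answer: 37752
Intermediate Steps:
-104*a = -104*(-363) = 37752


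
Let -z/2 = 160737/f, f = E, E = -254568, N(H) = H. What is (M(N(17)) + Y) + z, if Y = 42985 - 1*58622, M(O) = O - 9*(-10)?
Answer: -658853261/42428 ≈ -15529.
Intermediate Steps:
M(O) = 90 + O (M(O) = O + 90 = 90 + O)
f = -254568
z = 53579/42428 (z = -321474/(-254568) = -321474*(-1)/254568 = -2*(-53579/84856) = 53579/42428 ≈ 1.2628)
Y = -15637 (Y = 42985 - 58622 = -15637)
(M(N(17)) + Y) + z = ((90 + 17) - 15637) + 53579/42428 = (107 - 15637) + 53579/42428 = -15530 + 53579/42428 = -658853261/42428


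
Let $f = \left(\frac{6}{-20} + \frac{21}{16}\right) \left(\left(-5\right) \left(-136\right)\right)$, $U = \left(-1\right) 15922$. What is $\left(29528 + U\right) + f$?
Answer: $\frac{28589}{2} \approx 14295.0$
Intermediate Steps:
$U = -15922$
$f = \frac{1377}{2}$ ($f = \left(6 \left(- \frac{1}{20}\right) + 21 \cdot \frac{1}{16}\right) 680 = \left(- \frac{3}{10} + \frac{21}{16}\right) 680 = \frac{81}{80} \cdot 680 = \frac{1377}{2} \approx 688.5$)
$\left(29528 + U\right) + f = \left(29528 - 15922\right) + \frac{1377}{2} = 13606 + \frac{1377}{2} = \frac{28589}{2}$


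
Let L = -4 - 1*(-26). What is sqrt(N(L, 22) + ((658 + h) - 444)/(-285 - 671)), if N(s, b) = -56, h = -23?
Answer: I*sqrt(12840753)/478 ≈ 7.4967*I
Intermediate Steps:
L = 22 (L = -4 + 26 = 22)
sqrt(N(L, 22) + ((658 + h) - 444)/(-285 - 671)) = sqrt(-56 + ((658 - 23) - 444)/(-285 - 671)) = sqrt(-56 + (635 - 444)/(-956)) = sqrt(-56 + 191*(-1/956)) = sqrt(-56 - 191/956) = sqrt(-53727/956) = I*sqrt(12840753)/478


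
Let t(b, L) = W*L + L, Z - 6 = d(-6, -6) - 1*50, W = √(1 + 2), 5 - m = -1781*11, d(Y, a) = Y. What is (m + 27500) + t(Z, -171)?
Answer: 46925 - 171*√3 ≈ 46629.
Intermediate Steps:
m = 19596 (m = 5 - (-1781)*11 = 5 - 1*(-19591) = 5 + 19591 = 19596)
W = √3 ≈ 1.7320
Z = -50 (Z = 6 + (-6 - 1*50) = 6 + (-6 - 50) = 6 - 56 = -50)
t(b, L) = L + L*√3 (t(b, L) = √3*L + L = L*√3 + L = L + L*√3)
(m + 27500) + t(Z, -171) = (19596 + 27500) - 171*(1 + √3) = 47096 + (-171 - 171*√3) = 46925 - 171*√3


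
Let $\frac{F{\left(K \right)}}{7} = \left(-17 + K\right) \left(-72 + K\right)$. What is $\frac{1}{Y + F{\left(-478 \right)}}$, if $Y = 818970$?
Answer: $\frac{1}{2724720} \approx 3.6701 \cdot 10^{-7}$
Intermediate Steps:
$F{\left(K \right)} = 7 \left(-72 + K\right) \left(-17 + K\right)$ ($F{\left(K \right)} = 7 \left(-17 + K\right) \left(-72 + K\right) = 7 \left(-72 + K\right) \left(-17 + K\right)$)
$\frac{1}{Y + F{\left(-478 \right)}} = \frac{1}{818970 + \left(8568 - -297794 + 7 \left(-478\right)^{2}\right)} = \frac{1}{818970 + \left(8568 + 297794 + 7 \cdot 228484\right)} = \frac{1}{818970 + \left(8568 + 297794 + 1599388\right)} = \frac{1}{818970 + 1905750} = \frac{1}{2724720}$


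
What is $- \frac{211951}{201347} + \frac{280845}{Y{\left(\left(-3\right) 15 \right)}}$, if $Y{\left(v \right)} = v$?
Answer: $- \frac{1256818578}{201347} \approx -6242.1$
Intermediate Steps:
$- \frac{211951}{201347} + \frac{280845}{Y{\left(\left(-3\right) 15 \right)}} = - \frac{211951}{201347} + \frac{280845}{\left(-3\right) 15} = \left(-211951\right) \frac{1}{201347} + \frac{280845}{-45} = - \frac{211951}{201347} + 280845 \left(- \frac{1}{45}\right) = - \frac{211951}{201347} - 6241 = - \frac{1256818578}{201347}$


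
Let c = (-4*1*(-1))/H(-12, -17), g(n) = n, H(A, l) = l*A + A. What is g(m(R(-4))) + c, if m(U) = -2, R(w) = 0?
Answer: -95/48 ≈ -1.9792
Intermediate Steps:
H(A, l) = A + A*l (H(A, l) = A*l + A = A + A*l)
c = 1/48 (c = (-4*1*(-1))/((-12*(1 - 17))) = (-4*(-1))/((-12*(-16))) = 4/192 = 4*(1/192) = 1/48 ≈ 0.020833)
g(m(R(-4))) + c = -2 + 1/48 = -95/48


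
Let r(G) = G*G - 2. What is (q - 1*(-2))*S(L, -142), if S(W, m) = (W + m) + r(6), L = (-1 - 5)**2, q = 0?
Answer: -144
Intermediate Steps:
r(G) = -2 + G**2 (r(G) = G**2 - 2 = -2 + G**2)
L = 36 (L = (-6)**2 = 36)
S(W, m) = 34 + W + m (S(W, m) = (W + m) + (-2 + 6**2) = (W + m) + (-2 + 36) = (W + m) + 34 = 34 + W + m)
(q - 1*(-2))*S(L, -142) = (0 - 1*(-2))*(34 + 36 - 142) = (0 + 2)*(-72) = 2*(-72) = -144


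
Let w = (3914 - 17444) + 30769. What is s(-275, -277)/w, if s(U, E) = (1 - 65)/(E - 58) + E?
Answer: -92731/5775065 ≈ -0.016057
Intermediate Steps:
s(U, E) = E - 64/(-58 + E) (s(U, E) = -64/(-58 + E) + E = E - 64/(-58 + E))
w = 17239 (w = -13530 + 30769 = 17239)
s(-275, -277)/w = ((-64 + (-277)² - 58*(-277))/(-58 - 277))/17239 = ((-64 + 76729 + 16066)/(-335))*(1/17239) = -1/335*92731*(1/17239) = -92731/335*1/17239 = -92731/5775065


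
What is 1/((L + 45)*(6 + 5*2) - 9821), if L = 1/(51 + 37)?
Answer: -11/100109 ≈ -0.00010988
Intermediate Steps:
L = 1/88 ≈ 0.011364
1/((L + 45)*(6 + 5*2) - 9821) = 1/((1/88 + 45)*(6 + 5*2) - 9821) = 1/(3961*(6 + 10)/88 - 9821) = 1/((3961/88)*16 - 9821) = 1/(7922/11 - 9821) = 1/(-100109/11) = -11/100109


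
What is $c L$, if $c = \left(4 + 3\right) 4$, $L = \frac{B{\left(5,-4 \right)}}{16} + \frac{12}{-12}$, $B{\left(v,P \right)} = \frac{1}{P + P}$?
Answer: $- \frac{903}{32} \approx -28.219$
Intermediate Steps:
$B{\left(v,P \right)} = \frac{1}{2 P}$
$L = - \frac{129}{128}$ ($L = \frac{\frac{1}{2} \frac{1}{-4}}{16} + \frac{12}{-12} = \frac{1}{2} \left(- \frac{1}{4}\right) \frac{1}{16} + 12 \left(- \frac{1}{12}\right) = \left(- \frac{1}{8}\right) \frac{1}{16} - 1 = - \frac{1}{128} - 1 = - \frac{129}{128} \approx -1.0078$)
$c = 28$ ($c = 7 \cdot 4 = 28$)
$c L = 28 \left(- \frac{129}{128}\right) = - \frac{903}{32}$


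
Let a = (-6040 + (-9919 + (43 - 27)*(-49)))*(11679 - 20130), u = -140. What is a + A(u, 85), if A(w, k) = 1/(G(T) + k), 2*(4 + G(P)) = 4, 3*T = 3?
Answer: 11744092720/83 ≈ 1.4150e+8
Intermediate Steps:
T = 1 (T = (1/3)*3 = 1)
G(P) = -2 (G(P) = -4 + (1/2)*4 = -4 + 2 = -2)
A(w, k) = 1/(-2 + k)
a = 141495093 (a = (-6040 + (-9919 + 16*(-49)))*(-8451) = (-6040 + (-9919 - 784))*(-8451) = (-6040 - 10703)*(-8451) = -16743*(-8451) = 141495093)
a + A(u, 85) = 141495093 + 1/(-2 + 85) = 141495093 + 1/83 = 11744092720/83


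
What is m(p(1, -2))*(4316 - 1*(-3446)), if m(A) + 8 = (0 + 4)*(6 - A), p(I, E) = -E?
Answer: 62096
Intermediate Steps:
m(A) = 16 - 4*A (m(A) = -8 + (0 + 4)*(6 - A) = -8 + 4*(6 - A) = -8 + (24 - 4*A) = 16 - 4*A)
m(p(1, -2))*(4316 - 1*(-3446)) = (16 - (-4)*(-2))*(4316 - 1*(-3446)) = (16 - 4*2)*(4316 + 3446) = (16 - 8)*7762 = 8*7762 = 62096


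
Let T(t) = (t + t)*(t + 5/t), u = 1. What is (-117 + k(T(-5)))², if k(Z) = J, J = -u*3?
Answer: 14400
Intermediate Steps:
T(t) = 2*t*(t + 5/t) (T(t) = (2*t)*(t + 5/t) = 2*t*(t + 5/t))
J = -3 (J = -1*1*3 = -1*3 = -3)
k(Z) = -3
(-117 + k(T(-5)))² = (-117 - 3)² = (-120)² = 14400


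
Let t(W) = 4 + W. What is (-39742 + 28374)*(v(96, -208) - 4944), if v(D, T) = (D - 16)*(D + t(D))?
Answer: -122046848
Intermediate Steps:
v(D, T) = (-16 + D)*(4 + 2*D) (v(D, T) = (D - 16)*(D + (4 + D)) = (-16 + D)*(4 + 2*D))
(-39742 + 28374)*(v(96, -208) - 4944) = (-39742 + 28374)*((-64 - 28*96 + 2*96²) - 4944) = -11368*((-64 - 2688 + 2*9216) - 4944) = -11368*((-64 - 2688 + 18432) - 4944) = -11368*(15680 - 4944) = -11368*10736 = -122046848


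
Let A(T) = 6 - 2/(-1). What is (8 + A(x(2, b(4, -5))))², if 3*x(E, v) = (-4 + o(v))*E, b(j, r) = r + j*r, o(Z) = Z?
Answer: 256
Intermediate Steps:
x(E, v) = E*(-4 + v)/3 (x(E, v) = ((-4 + v)*E)/3 = (E*(-4 + v))/3 = E*(-4 + v)/3)
A(T) = 8 (A(T) = 6 - 2*(-1) = 6 + 2 = 8)
(8 + A(x(2, b(4, -5))))² = (8 + 8)² = 16² = 256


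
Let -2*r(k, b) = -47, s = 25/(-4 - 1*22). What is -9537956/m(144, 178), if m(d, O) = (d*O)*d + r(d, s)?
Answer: -19075912/7382063 ≈ -2.5841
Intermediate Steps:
s = -25/26 (s = 25/(-4 - 22) = 25/(-26) = 25*(-1/26) = -25/26 ≈ -0.96154)
r(k, b) = 47/2 (r(k, b) = -½*(-47) = 47/2)
m(d, O) = 47/2 + O*d² (m(d, O) = (d*O)*d + 47/2 = (O*d)*d + 47/2 = O*d² + 47/2 = 47/2 + O*d²)
-9537956/m(144, 178) = -9537956/(47/2 + 178*144²) = -9537956/(47/2 + 178*20736) = -9537956/(47/2 + 3691008) = -9537956/7382063/2 = -9537956*2/7382063 = -19075912/7382063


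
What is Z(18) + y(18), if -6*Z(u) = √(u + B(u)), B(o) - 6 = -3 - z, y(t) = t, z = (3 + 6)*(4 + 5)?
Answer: 18 - I*√15/3 ≈ 18.0 - 1.291*I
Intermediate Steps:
z = 81 (z = 9*9 = 81)
B(o) = -78 (B(o) = 6 + (-3 - 1*81) = 6 + (-3 - 81) = 6 - 84 = -78)
Z(u) = -√(-78 + u)/6 (Z(u) = -√(u - 78)/6 = -√(-78 + u)/6)
Z(18) + y(18) = -√(-78 + 18)/6 + 18 = -I*√15/3 + 18 = 18 - I*√15/3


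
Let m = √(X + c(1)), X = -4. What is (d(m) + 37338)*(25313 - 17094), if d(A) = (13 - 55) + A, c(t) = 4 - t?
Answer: 306535824 + 8219*I ≈ 3.0654e+8 + 8219.0*I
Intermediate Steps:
m = I (m = √(-4 + (4 - 1*1)) = √(-4 + (4 - 1)) = √(-4 + 3) = √(-1) = I ≈ 1.0*I)
d(A) = -42 + A
(d(m) + 37338)*(25313 - 17094) = ((-42 + I) + 37338)*(25313 - 17094) = (37296 + I)*8219 = 306535824 + 8219*I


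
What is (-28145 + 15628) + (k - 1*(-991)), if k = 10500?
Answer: -1026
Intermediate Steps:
(-28145 + 15628) + (k - 1*(-991)) = (-28145 + 15628) + (10500 - 1*(-991)) = -12517 + (10500 + 991) = -12517 + 11491 = -1026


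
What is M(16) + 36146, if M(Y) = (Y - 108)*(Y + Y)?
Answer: 33202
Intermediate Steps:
M(Y) = 2*Y*(-108 + Y) (M(Y) = (-108 + Y)*(2*Y) = 2*Y*(-108 + Y))
M(16) + 36146 = 2*16*(-108 + 16) + 36146 = 2*16*(-92) + 36146 = -2944 + 36146 = 33202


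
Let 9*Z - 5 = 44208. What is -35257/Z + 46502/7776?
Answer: -205716481/171900144 ≈ -1.1967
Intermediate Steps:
Z = 44213/9 (Z = 5/9 + (⅑)*44208 = 5/9 + 4912 = 44213/9 ≈ 4912.6)
-35257/Z + 46502/7776 = -35257/44213/9 + 46502/7776 = -35257*9/44213 + 46502*(1/7776) = -317313/44213 + 23251/3888 = -205716481/171900144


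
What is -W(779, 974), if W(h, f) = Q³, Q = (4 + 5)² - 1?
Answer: -512000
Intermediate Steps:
Q = 80 (Q = 9² - 1 = 81 - 1 = 80)
W(h, f) = 512000 (W(h, f) = 80³ = 512000)
-W(779, 974) = -1*512000 = -512000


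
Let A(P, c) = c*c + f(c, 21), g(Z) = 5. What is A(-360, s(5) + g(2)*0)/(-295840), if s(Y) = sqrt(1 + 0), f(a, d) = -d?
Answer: 1/14792 ≈ 6.7604e-5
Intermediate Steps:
s(Y) = 1 (s(Y) = sqrt(1) = 1)
A(P, c) = -21 + c**2 (A(P, c) = c*c - 1*21 = c**2 - 21 = -21 + c**2)
A(-360, s(5) + g(2)*0)/(-295840) = (-21 + (1 + 5*0)**2)/(-295840) = (-21 + (1 + 0)**2)*(-1/295840) = (-21 + 1**2)*(-1/295840) = (-21 + 1)*(-1/295840) = -20*(-1/295840) = 1/14792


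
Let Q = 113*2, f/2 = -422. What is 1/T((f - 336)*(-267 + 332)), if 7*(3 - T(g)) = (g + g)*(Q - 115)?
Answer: 7/17027421 ≈ 4.1110e-7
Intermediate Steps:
f = -844 (f = 2*(-422) = -844)
Q = 226
T(g) = 3 - 222*g/7 (T(g) = 3 - (g + g)*(226 - 115)/7 = 3 - 2*g*111/7 = 3 - 222*g/7)
1/T((f - 336)*(-267 + 332)) = 1/(3 - 222*(-844 - 336)*(-267 + 332)/7) = 1/(3 - (-261960)*65/7) = 1/(3 - 222/7*(-76700)) = 1/(3 + 17027400/7) = 1/(17027421/7) = 7/17027421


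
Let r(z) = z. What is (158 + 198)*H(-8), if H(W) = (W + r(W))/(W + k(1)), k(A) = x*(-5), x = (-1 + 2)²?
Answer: 5696/13 ≈ 438.15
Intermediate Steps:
x = 1 (x = 1² = 1)
k(A) = -5 (k(A) = 1*(-5) = -5)
H(W) = 2*W/(-5 + W) (H(W) = (W + W)/(W - 5) = (2*W)/(-5 + W) = 2*W/(-5 + W))
(158 + 198)*H(-8) = (158 + 198)*(2*(-8)/(-5 - 8)) = 356*(2*(-8)/(-13)) = 356*(2*(-8)*(-1/13)) = 356*(16/13) = 5696/13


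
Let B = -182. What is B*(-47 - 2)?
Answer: 8918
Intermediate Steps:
B*(-47 - 2) = -182*(-47 - 2) = -182*(-49) = 8918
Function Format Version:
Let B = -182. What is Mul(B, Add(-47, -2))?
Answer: 8918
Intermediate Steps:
Mul(B, Add(-47, -2)) = Mul(-182, Add(-47, -2)) = Mul(-182, -49) = 8918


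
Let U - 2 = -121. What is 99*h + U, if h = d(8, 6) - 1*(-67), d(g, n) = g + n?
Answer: 7900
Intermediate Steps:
U = -119 (U = 2 - 121 = -119)
h = 81 (h = (8 + 6) - 1*(-67) = 14 + 67 = 81)
99*h + U = 99*81 - 119 = 8019 - 119 = 7900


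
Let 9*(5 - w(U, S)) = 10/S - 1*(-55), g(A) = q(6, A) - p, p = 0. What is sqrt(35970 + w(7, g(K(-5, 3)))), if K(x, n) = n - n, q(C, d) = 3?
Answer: 5*sqrt(116538)/9 ≈ 189.65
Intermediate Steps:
K(x, n) = 0
g(A) = 3 (g(A) = 3 - 1*0 = 3 + 0 = 3)
w(U, S) = -10/9 - 10/(9*S) (w(U, S) = 5 - (10/S - 1*(-55))/9 = 5 - (10/S + 55)/9 = 5 - (55 + 10/S)/9 = 5 + (-55/9 - 10/(9*S)) = -10/9 - 10/(9*S))
sqrt(35970 + w(7, g(K(-5, 3)))) = sqrt(35970 + (10/9)*(-1 - 1*3)/3) = sqrt(35970 + (10/9)*(1/3)*(-1 - 3)) = sqrt(35970 + (10/9)*(1/3)*(-4)) = sqrt(35970 - 40/27) = sqrt(971150/27) = 5*sqrt(116538)/9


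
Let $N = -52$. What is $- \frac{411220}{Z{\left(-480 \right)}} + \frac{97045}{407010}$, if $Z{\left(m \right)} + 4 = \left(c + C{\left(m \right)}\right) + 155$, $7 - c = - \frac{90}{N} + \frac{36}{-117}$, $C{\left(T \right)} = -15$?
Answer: $- \frac{290085315637}{99880254} \approx -2904.3$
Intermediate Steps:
$c = \frac{145}{26}$ ($c = 7 - \left(- \frac{90}{-52} + \frac{36}{-117}\right) = 7 - \left(\left(-90\right) \left(- \frac{1}{52}\right) + 36 \left(- \frac{1}{117}\right)\right) = 7 - \left(\frac{45}{26} - \frac{4}{13}\right) = 7 - \frac{37}{26} = \frac{145}{26} \approx 5.5769$)
$Z{\left(m \right)} = \frac{3681}{26}$ ($Z{\left(m \right)} = -4 + \left(\left(\frac{145}{26} - 15\right) + 155\right) = -4 + \left(- \frac{245}{26} + 155\right) = -4 + \frac{3785}{26} = \frac{3681}{26}$)
$- \frac{411220}{Z{\left(-480 \right)}} + \frac{97045}{407010} = - \frac{411220}{\frac{3681}{26}} + \frac{97045}{407010} = \left(-411220\right) \frac{26}{3681} + 97045 \cdot \frac{1}{407010} = - \frac{10691720}{3681} + \frac{19409}{81402} = - \frac{290085315637}{99880254}$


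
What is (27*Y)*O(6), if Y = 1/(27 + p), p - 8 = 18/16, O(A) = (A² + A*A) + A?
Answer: 16848/289 ≈ 58.298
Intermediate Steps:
O(A) = A + 2*A² (O(A) = (A² + A²) + A = 2*A² + A = A + 2*A²)
p = 73/8 (p = 8 + 18/16 = 8 + 18*(1/16) = 8 + 9/8 = 73/8 ≈ 9.1250)
Y = 8/289 (Y = 1/(27 + 73/8) = 1/(289/8) = 8/289 ≈ 0.027682)
(27*Y)*O(6) = (27*(8/289))*(6*(1 + 2*6)) = 216*(6*(1 + 12))/289 = 216*(6*13)/289 = (216/289)*78 = 16848/289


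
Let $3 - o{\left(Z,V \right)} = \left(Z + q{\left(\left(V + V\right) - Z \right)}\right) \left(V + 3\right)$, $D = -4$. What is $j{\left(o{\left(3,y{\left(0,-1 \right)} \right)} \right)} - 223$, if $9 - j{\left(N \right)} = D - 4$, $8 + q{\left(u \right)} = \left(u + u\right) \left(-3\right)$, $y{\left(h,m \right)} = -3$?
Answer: $-206$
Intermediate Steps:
$q{\left(u \right)} = -8 - 6 u$ ($q{\left(u \right)} = -8 + \left(u + u\right) \left(-3\right) = -8 + 2 u \left(-3\right) = -8 - 6 u$)
$o{\left(Z,V \right)} = 3 - \left(3 + V\right) \left(-8 - 12 V + 7 Z\right)$ ($o{\left(Z,V \right)} = 3 - \left(Z - \left(8 + 6 \left(\left(V + V\right) - Z\right)\right)\right) \left(V + 3\right) = 3 - \left(Z - \left(8 + 6 \left(2 V - Z\right)\right)\right) \left(3 + V\right) = 3 - \left(Z - \left(8 + 6 \left(- Z + 2 V\right)\right)\right) \left(3 + V\right) = 3 - \left(Z - \left(8 - 6 Z + 12 V\right)\right) \left(3 + V\right) = 3 - \left(-8 - 12 V + 7 Z\right) \left(3 + V\right) = 3 - \left(3 + V\right) \left(-8 - 12 V + 7 Z\right)$)
$j{\left(N \right)} = 17$ ($j{\left(N \right)} = 9 - \left(-4 - 4\right) = 9 - -8 = 9 + 8 = 17$)
$j{\left(o{\left(3,y{\left(0,-1 \right)} \right)} \right)} - 223 = 17 - 223 = -206$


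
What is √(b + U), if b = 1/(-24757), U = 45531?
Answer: √27906361885262/24757 ≈ 213.38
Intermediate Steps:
b = -1/24757 ≈ -4.0393e-5
√(b + U) = √(-1/24757 + 45531) = √(1127210966/24757) = √27906361885262/24757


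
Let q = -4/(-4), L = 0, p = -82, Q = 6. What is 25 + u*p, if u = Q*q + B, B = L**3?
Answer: -467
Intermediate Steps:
q = 1 (q = -4*(-1/4) = 1)
B = 0 (B = 0**3 = 0)
u = 6 (u = 6*1 + 0 = 6 + 0 = 6)
25 + u*p = 25 + 6*(-82) = 25 - 492 = -467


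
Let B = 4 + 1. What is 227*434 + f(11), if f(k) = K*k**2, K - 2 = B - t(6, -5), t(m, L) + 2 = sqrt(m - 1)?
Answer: 99607 - 121*sqrt(5) ≈ 99337.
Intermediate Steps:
t(m, L) = -2 + sqrt(-1 + m) (t(m, L) = -2 + sqrt(m - 1) = -2 + sqrt(-1 + m))
B = 5
K = 9 - sqrt(5) (K = 2 + (5 - (-2 + sqrt(-1 + 6))) = 2 + (5 - (-2 + sqrt(5))) = 2 + (5 + (2 - sqrt(5))) = 2 + (7 - sqrt(5)) = 9 - sqrt(5) ≈ 6.7639)
f(k) = k**2*(9 - sqrt(5)) (f(k) = (9 - sqrt(5))*k**2 = k**2*(9 - sqrt(5)))
227*434 + f(11) = 227*434 + 11**2*(9 - sqrt(5)) = 98518 + 121*(9 - sqrt(5)) = 98518 + (1089 - 121*sqrt(5)) = 99607 - 121*sqrt(5)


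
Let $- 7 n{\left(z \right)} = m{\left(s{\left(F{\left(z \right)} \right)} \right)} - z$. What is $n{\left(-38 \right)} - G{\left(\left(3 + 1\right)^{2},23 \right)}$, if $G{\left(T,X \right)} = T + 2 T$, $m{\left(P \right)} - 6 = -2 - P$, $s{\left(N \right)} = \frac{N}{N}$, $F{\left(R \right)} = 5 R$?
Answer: $- \frac{377}{7} \approx -53.857$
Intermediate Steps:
$s{\left(N \right)} = 1$
$m{\left(P \right)} = 4 - P$ ($m{\left(P \right)} = 6 - \left(2 + P\right) = 4 - P$)
$G{\left(T,X \right)} = 3 T$
$n{\left(z \right)} = - \frac{3}{7} + \frac{z}{7}$ ($n{\left(z \right)} = - \frac{\left(4 - 1\right) - z}{7} = - \frac{3 - z}{7} = - \frac{3}{7} + \frac{z}{7}$)
$n{\left(-38 \right)} - G{\left(\left(3 + 1\right)^{2},23 \right)} = \left(- \frac{3}{7} + \frac{1}{7} \left(-38\right)\right) - 3 \left(3 + 1\right)^{2} = \left(- \frac{3}{7} - \frac{38}{7}\right) - 3 \cdot 4^{2} = - \frac{41}{7} - 3 \cdot 16 = - \frac{41}{7} - 48 = - \frac{377}{7}$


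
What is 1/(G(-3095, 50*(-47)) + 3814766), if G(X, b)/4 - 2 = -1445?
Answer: 1/3808994 ≈ 2.6254e-7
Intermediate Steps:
G(X, b) = -5772 (G(X, b) = 8 + 4*(-1445) = 8 - 5780 = -5772)
1/(G(-3095, 50*(-47)) + 3814766) = 1/(-5772 + 3814766) = 1/3808994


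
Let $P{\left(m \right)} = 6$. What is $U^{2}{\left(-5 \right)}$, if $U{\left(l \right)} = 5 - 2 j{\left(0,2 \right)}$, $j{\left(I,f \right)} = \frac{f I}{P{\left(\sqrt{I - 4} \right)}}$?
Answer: $25$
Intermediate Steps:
$j{\left(I,f \right)} = \frac{I f}{6}$ ($j{\left(I,f \right)} = \frac{f I}{6} = I f \frac{1}{6} = \frac{I f}{6}$)
$U{\left(l \right)} = 5$ ($U{\left(l \right)} = 5 - 2 \cdot \frac{1}{6} \cdot 0 \cdot 2 = 5 - 0 = 5 + 0 = 5$)
$U^{2}{\left(-5 \right)} = 5^{2} = 25$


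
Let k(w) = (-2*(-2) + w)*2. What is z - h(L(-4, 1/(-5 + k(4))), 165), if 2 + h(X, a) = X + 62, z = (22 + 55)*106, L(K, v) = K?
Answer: 8106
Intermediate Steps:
k(w) = 8 + 2*w (k(w) = (4 + w)*2 = 8 + 2*w)
z = 8162 (z = 77*106 = 8162)
h(X, a) = 60 + X (h(X, a) = -2 + (X + 62) = -2 + (62 + X) = 60 + X)
z - h(L(-4, 1/(-5 + k(4))), 165) = 8162 - (60 - 4) = 8162 - 1*56 = 8162 - 56 = 8106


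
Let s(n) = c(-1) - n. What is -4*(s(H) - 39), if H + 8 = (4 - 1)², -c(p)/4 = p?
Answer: 144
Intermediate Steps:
c(p) = -4*p
H = 1 (H = -8 + (4 - 1)² = -8 + 3² = -8 + 9 = 1)
s(n) = 4 - n (s(n) = -4*(-1) - n = 4 - n)
-4*(s(H) - 39) = -4*((4 - 1*1) - 39) = -4*((4 - 1) - 39) = -4*(3 - 39) = -4*(-36) = 144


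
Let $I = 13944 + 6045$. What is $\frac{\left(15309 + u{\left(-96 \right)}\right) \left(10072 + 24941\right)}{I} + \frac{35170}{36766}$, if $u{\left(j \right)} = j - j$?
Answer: $\frac{1094877464564}{40828643} \approx 26816.0$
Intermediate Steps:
$u{\left(j \right)} = 0$
$I = 19989$
$\frac{\left(15309 + u{\left(-96 \right)}\right) \left(10072 + 24941\right)}{I} + \frac{35170}{36766} = \frac{\left(15309 + 0\right) \left(10072 + 24941\right)}{19989} + \frac{35170}{36766} = 15309 \cdot 35013 \cdot \frac{1}{19989} + 35170 \cdot \frac{1}{36766} = 536014017 \cdot \frac{1}{19989} + \frac{17585}{18383} = \frac{59557113}{2221} + \frac{17585}{18383} = \frac{1094877464564}{40828643}$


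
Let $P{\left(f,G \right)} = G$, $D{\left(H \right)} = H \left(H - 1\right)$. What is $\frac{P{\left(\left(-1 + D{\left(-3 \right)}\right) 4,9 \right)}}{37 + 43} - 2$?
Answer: $- \frac{151}{80} \approx -1.8875$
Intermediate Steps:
$D{\left(H \right)} = H \left(-1 + H\right)$
$\frac{P{\left(\left(-1 + D{\left(-3 \right)}\right) 4,9 \right)}}{37 + 43} - 2 = \frac{1}{37 + 43} \cdot 9 - 2 = \frac{1}{80} \cdot 9 - 2 = \frac{9}{80} - 2 = - \frac{151}{80}$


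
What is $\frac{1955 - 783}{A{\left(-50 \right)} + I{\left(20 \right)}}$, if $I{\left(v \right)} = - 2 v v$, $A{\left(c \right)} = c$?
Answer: $- \frac{586}{425} \approx -1.3788$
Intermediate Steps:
$I{\left(v \right)} = - 2 v^{2}$
$\frac{1955 - 783}{A{\left(-50 \right)} + I{\left(20 \right)}} = \frac{1955 - 783}{-50 - 2 \cdot 20^{2}} = \frac{1172}{-50 - 800} = \frac{1172}{-850} = 1172 \left(- \frac{1}{850}\right) = - \frac{586}{425}$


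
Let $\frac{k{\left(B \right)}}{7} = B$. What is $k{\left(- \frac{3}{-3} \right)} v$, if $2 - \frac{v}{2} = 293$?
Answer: $-4074$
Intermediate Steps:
$k{\left(B \right)} = 7 B$
$v = -582$ ($v = 4 - 586 = -582$)
$k{\left(- \frac{3}{-3} \right)} v = 7 \left(- \frac{3}{-3}\right) \left(-582\right) = 7 \left(\left(-3\right) \left(- \frac{1}{3}\right)\right) \left(-582\right) = 7 \cdot 1 \left(-582\right) = 7 \left(-582\right) = -4074$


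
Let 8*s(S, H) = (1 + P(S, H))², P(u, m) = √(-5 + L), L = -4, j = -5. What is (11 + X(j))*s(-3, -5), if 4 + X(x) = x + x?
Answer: 3 - 9*I/4 ≈ 3.0 - 2.25*I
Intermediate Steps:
P(u, m) = 3*I (P(u, m) = √(-5 - 4) = √(-9) = 3*I)
X(x) = -4 + 2*x (X(x) = -4 + (x + x) = -4 + 2*x)
s(S, H) = (1 + 3*I)²/8
(11 + X(j))*s(-3, -5) = (11 + (-4 + 2*(-5)))*(-1 + 3*I/4) = (11 + (-4 - 10))*(-1 + 3*I/4) = (11 - 14)*(-1 + 3*I/4) = -3*(-1 + 3*I/4) = 3 - 9*I/4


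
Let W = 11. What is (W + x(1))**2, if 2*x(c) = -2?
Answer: 100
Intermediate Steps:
x(c) = -1 (x(c) = (1/2)*(-2) = -1)
(W + x(1))**2 = (11 - 1)**2 = 10**2 = 100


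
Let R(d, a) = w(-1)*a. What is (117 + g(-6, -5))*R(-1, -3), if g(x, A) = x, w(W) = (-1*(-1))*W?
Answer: 333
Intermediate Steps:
w(W) = W (w(W) = 1*W = W)
R(d, a) = -a
(117 + g(-6, -5))*R(-1, -3) = (117 - 6)*(-1*(-3)) = 111*3 = 333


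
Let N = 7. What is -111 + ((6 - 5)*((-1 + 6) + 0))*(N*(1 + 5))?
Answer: 99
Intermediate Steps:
-111 + ((6 - 5)*((-1 + 6) + 0))*(N*(1 + 5)) = -111 + ((6 - 5)*((-1 + 6) + 0))*(7*(1 + 5)) = -111 + (1*(5 + 0))*(7*6) = -111 + (1*5)*42 = -111 + 5*42 = -111 + 210 = 99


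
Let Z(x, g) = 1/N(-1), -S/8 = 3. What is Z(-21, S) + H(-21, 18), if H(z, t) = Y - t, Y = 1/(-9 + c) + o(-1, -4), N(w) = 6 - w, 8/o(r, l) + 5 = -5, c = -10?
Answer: -12442/665 ≈ -18.710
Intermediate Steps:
S = -24 (S = -8*3 = -24)
o(r, l) = -4/5 (o(r, l) = 8/(-5 - 5) = 8/(-10) = 8*(-1/10) = -4/5)
Z(x, g) = 1/7 (Z(x, g) = 1/(6 - 1*(-1)) = 1/(6 + 1) = 1/7)
Y = -81/95 (Y = 1/(-9 - 10) - 4/5 = 1/(-19) - 4/5 = -1/19 - 4/5 = -81/95 ≈ -0.85263)
H(z, t) = -81/95 - t
Z(-21, S) + H(-21, 18) = 1/7 + (-81/95 - 1*18) = 1/7 + (-81/95 - 18) = 1/7 - 1791/95 = -12442/665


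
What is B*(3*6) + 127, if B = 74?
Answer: 1459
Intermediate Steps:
B*(3*6) + 127 = 74*(3*6) + 127 = 74*18 + 127 = 1332 + 127 = 1459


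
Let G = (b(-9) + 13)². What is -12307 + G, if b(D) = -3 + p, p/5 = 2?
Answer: -11907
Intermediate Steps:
p = 10 (p = 5*2 = 10)
b(D) = 7 (b(D) = -3 + 10 = 7)
G = 400 (G = (7 + 13)² = 20² = 400)
-12307 + G = -12307 + 400 = -11907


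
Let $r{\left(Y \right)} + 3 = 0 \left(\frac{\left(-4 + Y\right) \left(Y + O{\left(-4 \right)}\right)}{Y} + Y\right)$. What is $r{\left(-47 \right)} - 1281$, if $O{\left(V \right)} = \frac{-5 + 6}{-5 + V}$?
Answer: $-1284$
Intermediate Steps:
$O{\left(V \right)} = \frac{1}{-5 + V}$ ($O{\left(V \right)} = 1 \frac{1}{-5 + V} = \frac{1}{-5 + V}$)
$r{\left(Y \right)} = -3$ ($r{\left(Y \right)} = -3 + 0 \left(\frac{\left(-4 + Y\right) \left(Y + \frac{1}{-5 - 4}\right)}{Y} + Y\right) = -3 + 0 \left(\frac{\left(-4 + Y\right) \left(Y + \frac{1}{-9}\right)}{Y} + Y\right) = -3 + 0 \left(\frac{\left(-4 + Y\right) \left(Y - \frac{1}{9}\right)}{Y} + Y\right) = -3 + 0 \left(\frac{\left(-4 + Y\right) \left(- \frac{1}{9} + Y\right)}{Y} + Y\right) = -3 + 0 \left(Y + \frac{\left(-4 + Y\right) \left(- \frac{1}{9} + Y\right)}{Y}\right) = -3 + 0 = -3$)
$r{\left(-47 \right)} - 1281 = -3 - 1281 = -1284$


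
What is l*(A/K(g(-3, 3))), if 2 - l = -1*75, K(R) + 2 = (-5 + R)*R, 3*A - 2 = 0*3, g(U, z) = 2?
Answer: -77/12 ≈ -6.4167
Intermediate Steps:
A = ⅔ (A = ⅔ + (0*3)/3 = ⅔ + (⅓)*0 = ⅔ + 0 = ⅔ ≈ 0.66667)
K(R) = -2 + R*(-5 + R) (K(R) = -2 + (-5 + R)*R = -2 + R*(-5 + R))
l = 77 (l = 2 - (-1)*75 = 2 - 1*(-75) = 2 + 75 = 77)
l*(A/K(g(-3, 3))) = 77*(2/(3*(-2 + 2² - 5*2))) = 77*(2/(3*(-2 + 4 - 10))) = 77*((⅔)/(-8)) = 77*((⅔)*(-⅛)) = 77*(-1/12) = -77/12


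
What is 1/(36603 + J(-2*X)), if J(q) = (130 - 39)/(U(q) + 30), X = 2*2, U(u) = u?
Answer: 22/805357 ≈ 2.7317e-5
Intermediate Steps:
X = 4
J(q) = 91/(30 + q) (J(q) = (130 - 39)/(q + 30) = 91/(30 + q))
1/(36603 + J(-2*X)) = 1/(36603 + 91/(30 - 2*4)) = 1/(36603 + 91/(30 - 8)) = 1/(36603 + 91/22) = 1/(805357/22) = 22/805357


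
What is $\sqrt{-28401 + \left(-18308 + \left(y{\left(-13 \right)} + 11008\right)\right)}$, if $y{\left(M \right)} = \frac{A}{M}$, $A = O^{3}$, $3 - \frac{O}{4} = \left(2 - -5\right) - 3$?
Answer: $\frac{9 i \sqrt{74477}}{13} \approx 188.93 i$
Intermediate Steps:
$O = -4$ ($O = 12 - 4 \left(\left(2 - -5\right) - 3\right) = 12 - 4 \left(\left(2 + 5\right) - 3\right) = 12 - 4 \left(7 - 3\right) = 12 - 16 = -4$)
$A = -64$ ($A = \left(-4\right)^{3} = -64$)
$y{\left(M \right)} = - \frac{64}{M}$
$\sqrt{-28401 + \left(-18308 + \left(y{\left(-13 \right)} + 11008\right)\right)} = \sqrt{-28401 - \left(7300 - \frac{64}{13}\right)} = \sqrt{-28401 + \left(-18308 + \left(\left(-64\right) \left(- \frac{1}{13}\right) + 11008\right)\right)} = \sqrt{-28401 + \left(-18308 + \left(\frac{64}{13} + 11008\right)\right)} = \sqrt{-28401 + \left(-18308 + \frac{143168}{13}\right)} = \sqrt{-28401 - \frac{94836}{13}} = \sqrt{- \frac{464049}{13}} = \frac{9 i \sqrt{74477}}{13}$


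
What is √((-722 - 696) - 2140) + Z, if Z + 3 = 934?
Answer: 931 + I*√3558 ≈ 931.0 + 59.649*I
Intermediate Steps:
Z = 931 (Z = -3 + 934 = 931)
√((-722 - 696) - 2140) + Z = √((-722 - 696) - 2140) + 931 = √(-1418 - 2140) + 931 = √(-3558) + 931 = I*√3558 + 931 = 931 + I*√3558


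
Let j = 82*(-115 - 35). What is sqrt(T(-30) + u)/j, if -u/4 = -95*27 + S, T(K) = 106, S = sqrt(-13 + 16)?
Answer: -sqrt(10366 - 4*sqrt(3))/12300 ≈ -0.0082748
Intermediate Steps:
S = sqrt(3) ≈ 1.7320
u = 10260 - 4*sqrt(3) (u = -4*(-95*27 + sqrt(3)) = -4*(-2565 + sqrt(3)) = 10260 - 4*sqrt(3) ≈ 10253.)
j = -12300 (j = 82*(-150) = -12300)
sqrt(T(-30) + u)/j = sqrt(106 + (10260 - 4*sqrt(3)))/(-12300) = sqrt(10366 - 4*sqrt(3))*(-1/12300) = -sqrt(10366 - 4*sqrt(3))/12300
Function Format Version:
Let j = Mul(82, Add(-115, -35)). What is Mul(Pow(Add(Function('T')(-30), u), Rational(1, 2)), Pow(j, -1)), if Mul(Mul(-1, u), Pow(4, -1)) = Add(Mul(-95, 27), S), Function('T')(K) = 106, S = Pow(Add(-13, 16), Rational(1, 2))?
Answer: Mul(Rational(-1, 12300), Pow(Add(10366, Mul(-4, Pow(3, Rational(1, 2)))), Rational(1, 2))) ≈ -0.0082748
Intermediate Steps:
S = Pow(3, Rational(1, 2)) ≈ 1.7320
u = Add(10260, Mul(-4, Pow(3, Rational(1, 2)))) (u = Mul(-4, Add(Mul(-95, 27), Pow(3, Rational(1, 2)))) = Mul(-4, Add(-2565, Pow(3, Rational(1, 2)))) = Add(10260, Mul(-4, Pow(3, Rational(1, 2)))) ≈ 10253.)
j = -12300 (j = Mul(82, -150) = -12300)
Mul(Pow(Add(Function('T')(-30), u), Rational(1, 2)), Pow(j, -1)) = Mul(Pow(Add(106, Add(10260, Mul(-4, Pow(3, Rational(1, 2))))), Rational(1, 2)), Pow(-12300, -1)) = Mul(Pow(Add(10366, Mul(-4, Pow(3, Rational(1, 2)))), Rational(1, 2)), Rational(-1, 12300)) = Mul(Rational(-1, 12300), Pow(Add(10366, Mul(-4, Pow(3, Rational(1, 2)))), Rational(1, 2)))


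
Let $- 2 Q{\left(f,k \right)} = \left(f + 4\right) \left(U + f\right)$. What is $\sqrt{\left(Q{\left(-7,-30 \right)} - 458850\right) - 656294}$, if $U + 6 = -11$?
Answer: $2 i \sqrt{278795} \approx 1056.0 i$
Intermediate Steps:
$U = -17$ ($U = -6 - 11 = -17$)
$Q{\left(f,k \right)} = - \frac{\left(-17 + f\right) \left(4 + f\right)}{2}$ ($Q{\left(f,k \right)} = - \frac{\left(f + 4\right) \left(-17 + f\right)}{2} = - \frac{\left(4 + f\right) \left(-17 + f\right)}{2} = - \frac{\left(-17 + f\right) \left(4 + f\right)}{2}$)
$\sqrt{\left(Q{\left(-7,-30 \right)} - 458850\right) - 656294} = \sqrt{\left(\left(34 - \frac{\left(-7\right)^{2}}{2} + \frac{13}{2} \left(-7\right)\right) - 458850\right) - 656294} = \sqrt{\left(\left(34 - \frac{49}{2} - \frac{91}{2}\right) - 458850\right) - 656294} = \sqrt{\left(-36 - 458850\right) - 656294} = \sqrt{-458886 - 656294} = \sqrt{-1115180} = 2 i \sqrt{278795}$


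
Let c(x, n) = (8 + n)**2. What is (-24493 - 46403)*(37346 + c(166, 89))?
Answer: -3314742480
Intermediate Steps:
(-24493 - 46403)*(37346 + c(166, 89)) = (-24493 - 46403)*(37346 + (8 + 89)**2) = -70896*(37346 + 97**2) = -70896*(37346 + 9409) = -70896*46755 = -3314742480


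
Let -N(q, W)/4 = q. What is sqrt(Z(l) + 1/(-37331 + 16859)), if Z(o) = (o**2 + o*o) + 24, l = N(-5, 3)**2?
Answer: 11*sqrt(277113531666)/10236 ≈ 565.71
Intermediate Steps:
N(q, W) = -4*q
l = 400 (l = (-4*(-5))**2 = 20**2 = 400)
Z(o) = 24 + 2*o**2 (Z(o) = (o**2 + o**2) + 24 = 2*o**2 + 24 = 24 + 2*o**2)
sqrt(Z(l) + 1/(-37331 + 16859)) = sqrt((24 + 2*400**2) + 1/(-37331 + 16859)) = sqrt((24 + 2*160000) + 1/(-20472)) = sqrt((24 + 320000) - 1/20472) = sqrt(320024 - 1/20472) = sqrt(6551531327/20472) = 11*sqrt(277113531666)/10236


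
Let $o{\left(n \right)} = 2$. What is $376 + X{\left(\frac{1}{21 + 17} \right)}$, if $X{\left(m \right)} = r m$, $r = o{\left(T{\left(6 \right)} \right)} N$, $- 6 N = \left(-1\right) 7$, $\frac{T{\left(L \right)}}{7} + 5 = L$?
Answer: $\frac{42871}{114} \approx 376.06$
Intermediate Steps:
$T{\left(L \right)} = -35 + 7 L$
$N = \frac{7}{6}$ ($N = - \frac{\left(-1\right) 7}{6} = \left(- \frac{1}{6}\right) \left(-7\right) = \frac{7}{6} \approx 1.1667$)
$r = \frac{7}{3}$ ($r = 2 \cdot \frac{7}{6} = \frac{7}{3} \approx 2.3333$)
$X{\left(m \right)} = \frac{7 m}{3}$
$376 + X{\left(\frac{1}{21 + 17} \right)} = 376 + \frac{7}{3 \left(21 + 17\right)} = 376 + \frac{7}{3 \cdot 38} = 376 + \frac{7}{3} \cdot \frac{1}{38} = 376 + \frac{7}{114} = \frac{42871}{114}$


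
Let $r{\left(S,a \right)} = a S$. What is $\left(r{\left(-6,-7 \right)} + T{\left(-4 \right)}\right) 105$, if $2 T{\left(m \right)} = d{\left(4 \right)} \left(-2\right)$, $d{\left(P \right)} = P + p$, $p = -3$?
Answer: $4305$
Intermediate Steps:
$d{\left(P \right)} = -3 + P$ ($d{\left(P \right)} = P - 3 = -3 + P$)
$r{\left(S,a \right)} = S a$
$T{\left(m \right)} = -1$ ($T{\left(m \right)} = \frac{\left(-3 + 4\right) \left(-2\right)}{2} = \frac{1 \left(-2\right)}{2} = \frac{1}{2} \left(-2\right) = -1$)
$\left(r{\left(-6,-7 \right)} + T{\left(-4 \right)}\right) 105 = \left(\left(-6\right) \left(-7\right) - 1\right) 105 = \left(42 - 1\right) 105 = 41 \cdot 105 = 4305$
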